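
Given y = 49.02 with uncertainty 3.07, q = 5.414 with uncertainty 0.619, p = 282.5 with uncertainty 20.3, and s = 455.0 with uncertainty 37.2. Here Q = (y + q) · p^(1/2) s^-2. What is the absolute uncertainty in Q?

Let u = y + q = 54.43. δu = √(δy² + δq²) = √(9.42 + 0.383) = 3.13, so δu/u = 0.0575.
Q is then a monomial in u, p, s:
δQ/Q = √((δu/u)² + (½·δp/p)² + (-2·δs/s)²) = √(0.00331 + 0.00129 + 0.0267) = 0.177
Q = 0.004419, so δQ = 0.177 × 0.004419 = 0.000782.

0.000782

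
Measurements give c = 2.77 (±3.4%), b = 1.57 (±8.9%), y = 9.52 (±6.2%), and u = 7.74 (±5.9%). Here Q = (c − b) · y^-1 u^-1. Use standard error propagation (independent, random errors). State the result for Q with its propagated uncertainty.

Let w = c − b = 1.20. δw = √(δc² + δb²) = √(0.00887 + 0.0195) = 0.169, so δw/w = 0.140.
Q is then a monomial in w, y, u:
δQ/Q = √((δw/w)² + (-1·δy/y)² + (-1·δu/u)²) = √(0.0197 + 0.00384 + 0.00348) = 0.164
Q = 0.0163, so δQ = 0.164 × 0.0163 = 0.00268.

0.0163 ± 0.00268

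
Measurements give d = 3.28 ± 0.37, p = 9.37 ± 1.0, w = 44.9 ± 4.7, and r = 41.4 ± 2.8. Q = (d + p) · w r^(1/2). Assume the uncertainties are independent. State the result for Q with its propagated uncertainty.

3650 ± 506

Let u = d + p = 12.6. δu = √(δd² + δp²) = √(0.137 + 1.00) = 1.07, so δu/u = 0.0843.
Q is then a monomial in u, w, r:
δQ/Q = √((δu/u)² + (1·δw/w)² + (½·δr/r)²) = √(0.00710 + 0.0110 + 0.00114) = 0.139
Q = 3650, so δQ = 0.139 × 3650 = 506.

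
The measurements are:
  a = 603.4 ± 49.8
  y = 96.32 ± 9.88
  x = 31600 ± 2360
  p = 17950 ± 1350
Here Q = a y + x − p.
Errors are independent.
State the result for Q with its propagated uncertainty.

71770 ± 8120

Let w = a·y = 58120. δw/w = √((1·δa/a)² + (1·δy/y)²) = √(0.00681 + 0.0105) = 0.132, so δw = 7650.
Q = w + x − p: δQ = √(δw² + δx² + δp²) = √(5.85e+07 + 5.57e+06 + 1.82e+06) = 8120
Q = 71770.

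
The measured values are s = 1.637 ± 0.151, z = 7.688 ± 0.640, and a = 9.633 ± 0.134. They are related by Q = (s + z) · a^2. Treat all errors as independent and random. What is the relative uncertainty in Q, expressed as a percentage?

7.58%

Let u = s + z = 9.325. δu = √(δs² + δz²) = √(0.0228 + 0.410) = 0.658, so δu/u = 0.0705.
Q is then a monomial in u, a:
δQ/Q = √((δu/u)² + (2·δa/a)²) = √(0.00497 + 0.000774) = 0.0758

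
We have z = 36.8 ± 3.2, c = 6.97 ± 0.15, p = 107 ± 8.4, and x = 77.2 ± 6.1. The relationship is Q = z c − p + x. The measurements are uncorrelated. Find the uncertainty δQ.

25.2

Let w = z·c = 256. δw/w = √((1·δz/z)² + (1·δc/c)²) = √(0.00756 + 0.000463) = 0.0896, so δw = 23.0.
Q = w − p + x: δQ = √(δw² + δp² + δx²) = √(528 + 70.6 + 37.2) = 25.2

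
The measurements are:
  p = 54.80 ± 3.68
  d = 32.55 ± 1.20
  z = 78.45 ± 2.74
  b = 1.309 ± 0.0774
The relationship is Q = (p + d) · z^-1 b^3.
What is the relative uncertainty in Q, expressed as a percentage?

Let u = p + d = 87.35. δu = √(δp² + δd²) = √(13.5 + 1.44) = 3.87, so δu/u = 0.0443.
Q is then a monomial in u, z, b:
δQ/Q = √((δu/u)² + (-1·δz/z)² + (3·δb/b)²) = √(0.00196 + 0.00122 + 0.0315) = 0.186

18.6%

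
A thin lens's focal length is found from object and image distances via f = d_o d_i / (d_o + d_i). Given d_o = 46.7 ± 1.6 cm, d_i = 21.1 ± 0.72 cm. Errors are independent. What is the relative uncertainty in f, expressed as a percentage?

2.58%

∂f/∂d_o = (d_i/(d_o+d_i))² = 0.0969;  ∂f/∂d_i = (d_o/(d_o+d_i))² = 0.474
δf = √((∂f/∂d_o · δd_o)² + (∂f/∂d_i · δd_i)²) = √(0.0240 + 0.117) = 0.375 cm
f = 14.5 cm, so δf/f = 0.375/14.5 = 0.0258.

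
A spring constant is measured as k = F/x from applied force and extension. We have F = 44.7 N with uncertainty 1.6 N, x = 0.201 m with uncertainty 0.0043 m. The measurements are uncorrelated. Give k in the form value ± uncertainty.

222 ± 9.27 N/m

For a monomial k ∝ F, x^-1, fractional errors add in quadrature:
  (1·δF/F)² = (1×0.0358)² = 0.00128;  (-1·δx/x)² = (-1×0.0214)² = 0.000458
δk/k = √(0.00174) = 0.0417
k = 222 N/m, so δk = 0.0417 × 222 = 9.27 N/m.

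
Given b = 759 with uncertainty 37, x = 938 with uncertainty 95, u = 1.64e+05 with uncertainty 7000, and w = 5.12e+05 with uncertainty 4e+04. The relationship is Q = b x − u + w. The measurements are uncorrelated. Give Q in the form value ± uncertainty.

Let p = b·x = 7.12e+05. δp/p = √((1·δb/b)² + (1·δx/x)²) = √(0.00238 + 0.0103) = 0.112, so δp = 80000.
Q = p − u + w: δQ = √(δp² + δu² + δw²) = √(6.4e+09 + 4.9e+07 + 1.6e+09) = 89700
Q = 1.06e+06.

(1.06 ± 0.0897) × 10^6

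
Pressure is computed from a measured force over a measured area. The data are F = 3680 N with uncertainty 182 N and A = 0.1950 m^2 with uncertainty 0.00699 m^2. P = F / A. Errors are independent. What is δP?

Each factor contributes (exponent × relative error)² to (δP/P)²:
  (1·δF/F)² = (1×0.0495)² = 0.00245;  (-1·δA/A)² = (-1×0.0358)² = 0.00128
δP/P = √(0.00373) = 0.0611
P = 18870 Pa, so δP = 0.0611 × 18870 = 1150 Pa.

1150 Pa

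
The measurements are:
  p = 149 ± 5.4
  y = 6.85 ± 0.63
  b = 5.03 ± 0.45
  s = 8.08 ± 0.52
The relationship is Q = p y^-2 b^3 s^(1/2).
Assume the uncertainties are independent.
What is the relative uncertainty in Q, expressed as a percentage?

32.9%

Q is a product of powers, so relative uncertainties combine in quadrature:
  (1·δp/p)² = (1×0.0362)² = 0.00131;  (-2·δy/y)² = (-2×0.0920)² = 0.0338;  (3·δb/b)² = (3×0.0895)² = 0.0720;  (½·δs/s)² = (0.5×0.0644)² = 0.00104
δQ/Q = √(0.108) = 0.329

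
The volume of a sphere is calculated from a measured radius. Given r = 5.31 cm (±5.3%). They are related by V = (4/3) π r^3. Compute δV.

V ∝ r^3, so δV/V = |3| · δr/r = 3 × 0.0530 = 0.159.
V = 627 cm^3, so δV = 0.159 × 627 = 99.7 cm^3.

99.7 cm^3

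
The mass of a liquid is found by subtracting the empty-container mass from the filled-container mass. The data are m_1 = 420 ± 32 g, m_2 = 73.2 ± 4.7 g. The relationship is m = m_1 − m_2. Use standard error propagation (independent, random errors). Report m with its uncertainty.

347 ± 32.3 g

Absolute uncertainties add in quadrature for a linear combination:
  (δm_1)² = 1020;  (δm_2)² = 22.1
δm = √(1050) = 32.3 g
m = 347 g.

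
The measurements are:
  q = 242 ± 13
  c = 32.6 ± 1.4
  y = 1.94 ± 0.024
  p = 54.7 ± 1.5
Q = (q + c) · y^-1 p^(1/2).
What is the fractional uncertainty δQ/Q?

0.0511

Let u = q + c = 275. δu = √(δq² + δc²) = √(169 + 1.96) = 13.1, so δu/u = 0.0476.
Q is then a monomial in u, y, p:
δQ/Q = √((δu/u)² + (-1·δy/y)² + (½·δp/p)²) = √(0.00227 + 0.000153 + 0.000188) = 0.0511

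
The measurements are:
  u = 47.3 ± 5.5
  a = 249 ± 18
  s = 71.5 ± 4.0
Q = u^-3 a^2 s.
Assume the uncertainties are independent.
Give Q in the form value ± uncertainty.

Q is a product of powers, so relative uncertainties combine in quadrature:
  (-3·δu/u)² = (-3×0.116)² = 0.122;  (2·δa/a)² = (2×0.0723)² = 0.0209;  (1·δs/s)² = (1×0.0559)² = 0.00313
δQ/Q = √(0.146) = 0.382
Q = 41.9, so δQ = 0.382 × 41.9 = 16.0.

41.9 ± 16.0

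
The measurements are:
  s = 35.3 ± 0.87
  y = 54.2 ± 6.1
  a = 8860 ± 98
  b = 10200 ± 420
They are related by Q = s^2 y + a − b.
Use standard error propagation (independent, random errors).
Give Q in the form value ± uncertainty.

66200 ± 8310

Let p = s^2·y = 67500. δp/p = √((2·δs/s)² + (1·δy/y)²) = √(0.00243 + 0.0127) = 0.123, so δp = 8300.
Q = p + a − b: δQ = √(δp² + δa² + δb²) = √(6.89e+07 + 9600 + 1.76e+05) = 8310
Q = 66200.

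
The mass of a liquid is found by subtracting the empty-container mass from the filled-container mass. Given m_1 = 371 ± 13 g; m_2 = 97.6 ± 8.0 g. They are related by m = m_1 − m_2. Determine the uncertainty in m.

Each term contributes (cᵢ δxᵢ)² to (δm)²:
  (δm_1)² = 169;  (δm_2)² = 64.0
δm = √(233) = 15.3 g

15.3 g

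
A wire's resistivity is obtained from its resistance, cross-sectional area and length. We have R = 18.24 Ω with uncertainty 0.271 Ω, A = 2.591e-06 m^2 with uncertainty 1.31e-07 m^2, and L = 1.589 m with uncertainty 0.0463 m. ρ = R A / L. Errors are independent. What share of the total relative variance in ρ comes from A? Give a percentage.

(δρ/ρ)² = (1·δR/R)² + (1·δA/A)² + (-1·δL/L)²
  R term: (1×0.0149)² = 0.000221
  A term: (1×0.0506)² = 0.00256
  L term: (-1×0.0291)² = 0.000849
Total = 0.00363. Share from A = 0.00256/0.00363 = 0.705.

70.5%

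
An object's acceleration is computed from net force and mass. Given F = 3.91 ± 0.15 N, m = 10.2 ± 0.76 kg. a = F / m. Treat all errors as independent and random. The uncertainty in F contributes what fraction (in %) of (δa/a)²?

(δa/a)² = (1·δF/F)² + (-1·δm/m)²
  F term: (1×0.0384)² = 0.00147
  m term: (-1×0.0745)² = 0.00555
Total = 0.00702. Share from F = 0.00147/0.00702 = 0.210.

21.0%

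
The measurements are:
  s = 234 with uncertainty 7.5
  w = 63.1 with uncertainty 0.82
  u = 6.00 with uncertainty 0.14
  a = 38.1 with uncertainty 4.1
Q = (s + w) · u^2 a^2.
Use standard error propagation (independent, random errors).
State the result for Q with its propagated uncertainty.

(1.55 ± 0.344) × 10^7

Let h = s + w = 297. δh = √(δs² + δw²) = √(56.2 + 0.672) = 7.54, so δh/h = 0.0254.
Q is then a monomial in h, u, a:
δQ/Q = √((δh/h)² + (2·δu/u)² + (2·δa/a)²) = √(0.000645 + 0.00218 + 0.0463) = 0.222
Q = 1.55e+07, so δQ = 0.222 × 1.55e+07 = 3.44e+06.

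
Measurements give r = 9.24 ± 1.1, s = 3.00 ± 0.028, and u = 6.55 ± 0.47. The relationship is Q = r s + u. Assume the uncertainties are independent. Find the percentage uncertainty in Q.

Let p = r·s = 27.7. δp/p = √((1·δr/r)² + (1·δs/s)²) = √(0.0142 + 8.71e-05) = 0.119, so δp = 3.31.
Q = p + u: δQ = √(δp² + δu²) = √(11.0 + 0.221) = 3.34
Q = 34.3, so δQ/Q = 3.34/34.3 = 0.0976.

9.76%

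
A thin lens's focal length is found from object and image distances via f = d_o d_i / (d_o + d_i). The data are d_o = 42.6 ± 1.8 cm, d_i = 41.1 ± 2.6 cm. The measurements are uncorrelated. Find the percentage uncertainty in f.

∂f/∂d_o = (d_i/(d_o+d_i))² = 0.241;  ∂f/∂d_i = (d_o/(d_o+d_i))² = 0.259
δf = √((∂f/∂d_o · δd_o)² + (∂f/∂d_i · δd_i)²) = √(0.188 + 0.454) = 0.801 cm
f = 20.9 cm, so δf/f = 0.801/20.9 = 0.0383.

3.83%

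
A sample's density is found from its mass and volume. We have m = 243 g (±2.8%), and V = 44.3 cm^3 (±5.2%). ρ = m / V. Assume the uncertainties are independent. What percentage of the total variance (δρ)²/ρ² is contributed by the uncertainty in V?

77.5%

(δρ/ρ)² = (1·δm/m)² + (-1·δV/V)²
  m term: (1×0.0280)² = 0.000784
  V term: (-1×0.0520)² = 0.00270
Total = 0.00349. Share from V = 0.00270/0.00349 = 0.775.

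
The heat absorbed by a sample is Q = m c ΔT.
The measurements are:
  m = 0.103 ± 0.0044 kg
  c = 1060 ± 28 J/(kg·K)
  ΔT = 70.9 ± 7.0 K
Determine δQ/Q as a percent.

11.1%

Since Q is a product/quotient, work with relative uncertainties:
  (1·δm/m)² = (1×0.0427)² = 0.00182;  (1·δc/c)² = (1×0.0264)² = 0.000698;  (1·δΔT/ΔT)² = (1×0.0987)² = 0.00975
δQ/Q = √(0.0123) = 0.111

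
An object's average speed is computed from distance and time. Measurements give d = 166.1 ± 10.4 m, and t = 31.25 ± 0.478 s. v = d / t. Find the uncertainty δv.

0.343 m/s

Since v is a product/quotient, work with relative uncertainties:
  (1·δd/d)² = (1×0.0626)² = 0.00392;  (-1·δt/t)² = (-1×0.0153)² = 0.000234
δv/v = √(0.00415) = 0.0645
v = 5.315 m/s, so δv = 0.0645 × 5.315 = 0.343 m/s.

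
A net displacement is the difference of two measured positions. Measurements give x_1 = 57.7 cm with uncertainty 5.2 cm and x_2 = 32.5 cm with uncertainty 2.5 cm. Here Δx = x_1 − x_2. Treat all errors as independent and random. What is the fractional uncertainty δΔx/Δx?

Each term contributes (cᵢ δxᵢ)² to (δΔx)²:
  (δx_1)² = 27.0;  (δx_2)² = 6.25
δΔx = √(33.3) = 5.77 cm
Δx = 25.2 cm, so δΔx/Δx = 5.77/25.2 = 0.229.

0.229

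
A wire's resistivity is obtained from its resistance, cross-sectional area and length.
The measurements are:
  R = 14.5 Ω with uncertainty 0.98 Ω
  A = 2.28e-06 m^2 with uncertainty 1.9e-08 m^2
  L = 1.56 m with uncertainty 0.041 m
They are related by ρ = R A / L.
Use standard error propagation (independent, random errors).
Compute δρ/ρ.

0.0730

For a monomial ρ ∝ R, A, L^-1, fractional errors add in quadrature:
  (1·δR/R)² = (1×0.0676)² = 0.00457;  (1·δA/A)² = (1×0.00833)² = 6.94e-05;  (-1·δL/L)² = (-1×0.0263)² = 0.000691
δρ/ρ = √(0.00533) = 0.0730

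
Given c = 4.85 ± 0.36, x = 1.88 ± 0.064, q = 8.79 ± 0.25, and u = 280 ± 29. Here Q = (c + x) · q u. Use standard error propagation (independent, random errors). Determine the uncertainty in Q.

1990

Let w = c + x = 6.73. δw = √(δc² + δx²) = √(0.130 + 0.00410) = 0.366, so δw/w = 0.0543.
Q is then a monomial in w, q, u:
δQ/Q = √((δw/w)² + (1·δq/q)² + (1·δu/u)²) = √(0.00295 + 0.000809 + 0.0107) = 0.120
Q = 16600, so δQ = 0.120 × 16600 = 1990.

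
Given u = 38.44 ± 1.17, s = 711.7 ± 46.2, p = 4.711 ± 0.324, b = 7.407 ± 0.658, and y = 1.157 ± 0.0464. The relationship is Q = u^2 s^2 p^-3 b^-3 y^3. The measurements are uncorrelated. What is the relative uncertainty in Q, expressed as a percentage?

Q is a product of powers, so relative uncertainties combine in quadrature:
  (2·δu/u)² = (2×0.0304)² = 0.00371;  (2·δs/s)² = (2×0.0649)² = 0.0169;  (-3·δp/p)² = (-3×0.0688)² = 0.0426;  (-3·δb/b)² = (-3×0.0888)² = 0.0710;  (3·δy/y)² = (3×0.0401)² = 0.0145
δQ/Q = √(0.149) = 0.386

38.6%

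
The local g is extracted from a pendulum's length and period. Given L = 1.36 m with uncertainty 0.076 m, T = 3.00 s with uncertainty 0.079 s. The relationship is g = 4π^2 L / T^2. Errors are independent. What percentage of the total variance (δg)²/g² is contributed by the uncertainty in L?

(δg/g)² = (1·δL/L)² + (-2·δT/T)²
  L term: (1×0.0559)² = 0.00312
  T term: (-2×0.0263)² = 0.00277
Total = 0.00590. Share from L = 0.00312/0.00590 = 0.530.

53.0%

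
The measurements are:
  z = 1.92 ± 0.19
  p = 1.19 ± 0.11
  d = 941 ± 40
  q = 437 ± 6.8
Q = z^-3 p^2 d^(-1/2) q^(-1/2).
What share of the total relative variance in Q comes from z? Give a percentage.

(δQ/Q)² = (-3·δz/z)² + (2·δp/p)² + (−½·δd/d)² + (−½·δq/q)²
  z term: (-3×0.0990)² = 0.0881
  p term: (2×0.0924)² = 0.0342
  d term: (-0.5×0.0425)² = 0.000452
  q term: (-0.5×0.0156)² = 6.05e-05
Total = 0.123. Share from z = 0.0881/0.123 = 0.718.

71.8%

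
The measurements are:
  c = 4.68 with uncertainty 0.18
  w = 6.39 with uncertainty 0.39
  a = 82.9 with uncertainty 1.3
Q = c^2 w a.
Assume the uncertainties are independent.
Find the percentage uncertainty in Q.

9.94%

Q is a product of powers, so relative uncertainties combine in quadrature:
  (2·δc/c)² = (2×0.0385)² = 0.00592;  (1·δw/w)² = (1×0.0610)² = 0.00373;  (1·δa/a)² = (1×0.0157)² = 0.000246
δQ/Q = √(0.00989) = 0.0994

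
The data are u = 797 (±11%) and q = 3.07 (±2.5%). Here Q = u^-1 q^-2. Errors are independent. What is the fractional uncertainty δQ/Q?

0.121

Each factor contributes (exponent × relative error)² to (δQ/Q)²:
  (-1·δu/u)² = (-1×0.110)² = 0.0121;  (-2·δq/q)² = (-2×0.0250)² = 0.00250
δQ/Q = √(0.0146) = 0.121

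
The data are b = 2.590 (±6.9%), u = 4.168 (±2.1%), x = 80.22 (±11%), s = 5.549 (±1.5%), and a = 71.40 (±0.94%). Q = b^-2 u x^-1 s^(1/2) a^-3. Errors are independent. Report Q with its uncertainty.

Since Q is a product/quotient, work with relative uncertainties:
  (-2·δb/b)² = (-2×0.0690)² = 0.0190;  (1·δu/u)² = (1×0.0210)² = 0.000441;  (-1·δx/x)² = (-1×0.110)² = 0.0121;  (½·δs/s)² = (0.5×0.0150)² = 5.62e-05;  (-3·δa/a)² = (-3×0.00940)² = 0.000795
δQ/Q = √(0.0324) = 0.180
Q = 5.013e-08, so δQ = 0.180 × 5.013e-08 = 9.03e-09.

(5.013 ± 0.903) × 10^-8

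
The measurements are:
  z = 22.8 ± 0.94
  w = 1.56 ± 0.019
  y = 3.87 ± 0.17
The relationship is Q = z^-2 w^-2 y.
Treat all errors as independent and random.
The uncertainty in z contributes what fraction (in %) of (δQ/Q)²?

72.9%

(δQ/Q)² = (-2·δz/z)² + (-2·δw/w)² + (1·δy/y)²
  z term: (-2×0.0412)² = 0.00680
  w term: (-2×0.0122)² = 0.000593
  y term: (1×0.0439)² = 0.00193
Total = 0.00932. Share from z = 0.00680/0.00932 = 0.729.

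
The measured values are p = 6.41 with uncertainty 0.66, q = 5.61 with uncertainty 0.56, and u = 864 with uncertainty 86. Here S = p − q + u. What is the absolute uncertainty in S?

86.0

Sums and differences: (δS)² = Σ (cᵢ δxᵢ)².
  (δp)² = 0.436;  (δq)² = 0.314;  (δu)² = 7400
δS = √(7400) = 86.0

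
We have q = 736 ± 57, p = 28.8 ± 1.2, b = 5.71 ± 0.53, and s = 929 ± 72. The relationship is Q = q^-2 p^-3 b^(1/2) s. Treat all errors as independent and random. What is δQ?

Relative error in a monomial: (δQ/Q)² = Σ (nᵢ · δxᵢ/xᵢ)².
  (-2·δq/q)² = (-2×0.0774)² = 0.0240;  (-3·δp/p)² = (-3×0.0417)² = 0.0156;  (½·δb/b)² = (0.5×0.0928)² = 0.00215;  (1·δs/s)² = (1×0.0775)² = 0.00601
δQ/Q = √(0.0478) = 0.219
Q = 1.72e-07, so δQ = 0.219 × 1.72e-07 = 3.75e-08.

3.75e-08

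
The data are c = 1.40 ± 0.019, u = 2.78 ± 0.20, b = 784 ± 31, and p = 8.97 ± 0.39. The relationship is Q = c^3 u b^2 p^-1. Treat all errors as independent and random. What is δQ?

Products/powers → add relative errors in quadrature, weighted by exponent:
  (3·δc/c)² = (3×0.0136)² = 0.00166;  (1·δu/u)² = (1×0.0719)² = 0.00518;  (2·δb/b)² = (2×0.0395)² = 0.00625;  (-1·δp/p)² = (-1×0.0435)² = 0.00189
δQ/Q = √(0.0150) = 0.122
Q = 5.23e+05, so δQ = 0.122 × 5.23e+05 = 64000.

64000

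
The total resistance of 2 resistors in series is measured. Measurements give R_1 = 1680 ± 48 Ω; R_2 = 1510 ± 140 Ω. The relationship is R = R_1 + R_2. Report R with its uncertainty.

3190 ± 148 Ω

For a sum/difference, combine absolute errors in quadrature:
  (δR_1)² = 2300;  (δR_2)² = 19600
δR = √(21900) = 148 Ω
R = 3190 Ω.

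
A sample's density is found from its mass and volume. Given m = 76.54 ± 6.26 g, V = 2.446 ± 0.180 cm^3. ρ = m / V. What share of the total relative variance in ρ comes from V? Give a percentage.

44.7%

(δρ/ρ)² = (1·δm/m)² + (-1·δV/V)²
  m term: (1×0.0818)² = 0.00669
  V term: (-1×0.0736)² = 0.00542
Total = 0.0121. Share from V = 0.00542/0.0121 = 0.447.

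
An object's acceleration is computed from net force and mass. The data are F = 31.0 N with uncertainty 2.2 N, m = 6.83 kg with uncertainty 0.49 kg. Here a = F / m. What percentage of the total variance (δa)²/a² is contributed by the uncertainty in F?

49.5%

(δa/a)² = (1·δF/F)² + (-1·δm/m)²
  F term: (1×0.0710)² = 0.00504
  m term: (-1×0.0717)² = 0.00515
Total = 0.0102. Share from F = 0.00504/0.0102 = 0.495.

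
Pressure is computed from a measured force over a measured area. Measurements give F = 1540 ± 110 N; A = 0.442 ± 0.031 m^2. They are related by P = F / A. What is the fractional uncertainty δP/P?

0.100

For a monomial P ∝ F, A^-1, fractional errors add in quadrature:
  (1·δF/F)² = (1×0.0714)² = 0.00510;  (-1·δA/A)² = (-1×0.0701)² = 0.00492
δP/P = √(0.0100) = 0.100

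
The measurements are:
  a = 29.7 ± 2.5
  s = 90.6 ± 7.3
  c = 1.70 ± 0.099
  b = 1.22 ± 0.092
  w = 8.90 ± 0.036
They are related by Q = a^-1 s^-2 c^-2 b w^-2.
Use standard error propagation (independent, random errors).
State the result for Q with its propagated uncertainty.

(2.19 ± 0.500) × 10^-8

Since Q is a product/quotient, work with relative uncertainties:
  (-1·δa/a)² = (-1×0.0842)² = 0.00709;  (-2·δs/s)² = (-2×0.0806)² = 0.0260;  (-2·δc/c)² = (-2×0.0582)² = 0.0136;  (1·δb/b)² = (1×0.0754)² = 0.00569;  (-2·δw/w)² = (-2×0.00404)² = 6.54e-05
δQ/Q = √(0.0524) = 0.229
Q = 2.19e-08, so δQ = 0.229 × 2.19e-08 = 5e-09.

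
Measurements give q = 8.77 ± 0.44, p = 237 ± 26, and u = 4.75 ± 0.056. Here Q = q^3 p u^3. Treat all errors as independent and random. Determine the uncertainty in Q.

Q is a product of powers, so relative uncertainties combine in quadrature:
  (3·δq/q)² = (3×0.0502)² = 0.0227;  (1·δp/p)² = (1×0.110)² = 0.0120;  (3·δu/u)² = (3×0.0118)² = 0.00125
δQ/Q = √(0.0359) = 0.190
Q = 1.71e+07, so δQ = 0.190 × 1.71e+07 = 3.25e+06.

3.25e+06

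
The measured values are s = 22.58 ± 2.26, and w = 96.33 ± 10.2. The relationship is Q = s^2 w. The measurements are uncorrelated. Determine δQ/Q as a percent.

22.6%

Q is a product of powers, so relative uncertainties combine in quadrature:
  (2·δs/s)² = (2×0.100)² = 0.0401;  (1·δw/w)² = (1×0.106)² = 0.0112
δQ/Q = √(0.0513) = 0.226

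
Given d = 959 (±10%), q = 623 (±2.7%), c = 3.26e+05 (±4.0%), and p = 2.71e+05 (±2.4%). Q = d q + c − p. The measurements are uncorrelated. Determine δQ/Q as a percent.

9.74%

Let w = d·q = 5.97e+05. δw/w = √((1·δd/d)² + (1·δq/q)²) = √(0.0100 + 0.000729) = 0.104, so δw = 61900.
Q = w + c − p: δQ = √(δw² + δc² + δp²) = √(3.83e+09 + 1.7e+08 + 4.23e+07) = 63600
Q = 6.52e+05, so δQ/Q = 63600/6.52e+05 = 0.0974.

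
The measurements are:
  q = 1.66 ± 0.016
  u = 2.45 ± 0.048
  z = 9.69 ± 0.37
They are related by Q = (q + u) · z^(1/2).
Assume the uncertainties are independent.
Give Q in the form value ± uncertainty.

Let w = q + u = 4.11. δw = √(δq² + δu²) = √(0.000256 + 0.00230) = 0.0506, so δw/w = 0.0123.
Q is then a monomial in w, z:
δQ/Q = √((δw/w)² + (½·δz/z)²) = √(0.000152 + 0.000364) = 0.0227
Q = 12.8, so δQ = 0.0227 × 12.8 = 0.291.

12.8 ± 0.291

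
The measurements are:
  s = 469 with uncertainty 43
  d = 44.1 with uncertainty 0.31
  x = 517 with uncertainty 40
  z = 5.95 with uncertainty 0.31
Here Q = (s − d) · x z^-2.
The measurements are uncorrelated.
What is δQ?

Let u = s − d = 425. δu = √(δs² + δd²) = √(1850 + 0.0961) = 43.0, so δu/u = 0.101.
Q is then a monomial in u, x, z:
δQ/Q = √((δu/u)² + (1·δx/x)² + (-2·δz/z)²) = √(0.0102 + 0.00599 + 0.0109) = 0.165
Q = 6210, so δQ = 0.165 × 6210 = 1020.

1020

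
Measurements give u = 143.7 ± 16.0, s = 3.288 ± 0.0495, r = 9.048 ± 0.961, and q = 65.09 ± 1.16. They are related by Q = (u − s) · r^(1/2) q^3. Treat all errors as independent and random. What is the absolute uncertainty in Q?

Let w = u − s = 140.4. δw = √(δu² + δs²) = √(256 + 0.00245) = 16.0, so δw/w = 0.114.
Q is then a monomial in w, r, q:
δQ/Q = √((δw/w)² + (½·δr/r)² + (3·δq/q)²) = √(0.0130 + 0.00282 + 0.00286) = 0.137
Q = 1.165e+08, so δQ = 0.137 × 1.165e+08 = 1.59e+07.

1.59e+07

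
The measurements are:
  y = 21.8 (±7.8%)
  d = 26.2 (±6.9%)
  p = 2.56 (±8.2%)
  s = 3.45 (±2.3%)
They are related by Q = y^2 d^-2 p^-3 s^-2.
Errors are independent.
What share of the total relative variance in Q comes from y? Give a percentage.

(δQ/Q)² = (2·δy/y)² + (-2·δd/d)² + (-3·δp/p)² + (-2·δs/s)²
  y term: (2×0.0780)² = 0.0243
  d term: (-2×0.0690)² = 0.0190
  p term: (-3×0.0820)² = 0.0605
  s term: (-2×0.0230)² = 0.00212
Total = 0.106. Share from y = 0.0243/0.106 = 0.230.

23.0%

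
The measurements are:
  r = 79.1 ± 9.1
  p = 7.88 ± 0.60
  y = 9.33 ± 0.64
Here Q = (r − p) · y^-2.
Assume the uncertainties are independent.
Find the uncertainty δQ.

0.154

Let u = r − p = 71.2. δu = √(δr² + δp²) = √(82.8 + 0.360) = 9.12, so δu/u = 0.128.
Q is then a monomial in u, y:
δQ/Q = √((δu/u)² + (-2·δy/y)²) = √(0.0164 + 0.0188) = 0.188
Q = 0.818, so δQ = 0.188 × 0.818 = 0.154.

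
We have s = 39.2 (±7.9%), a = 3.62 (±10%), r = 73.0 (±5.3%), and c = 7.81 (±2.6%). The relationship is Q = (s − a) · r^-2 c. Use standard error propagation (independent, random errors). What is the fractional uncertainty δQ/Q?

Let u = s − a = 35.6. δu = √(δs² + δa²) = √(9.59 + 0.131) = 3.12, so δu/u = 0.0876.
Q is then a monomial in u, r, c:
δQ/Q = √((δu/u)² + (-2·δr/r)² + (1·δc/c)²) = √(0.00768 + 0.0112 + 0.000676) = 0.140

0.140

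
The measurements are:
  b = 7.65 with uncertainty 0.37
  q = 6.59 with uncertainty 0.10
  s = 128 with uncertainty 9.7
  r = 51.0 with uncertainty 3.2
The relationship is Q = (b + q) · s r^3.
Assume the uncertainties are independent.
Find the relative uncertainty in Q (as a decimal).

0.205

Let u = b + q = 14.2. δu = √(δb² + δq²) = √(0.137 + 0.0100) = 0.383, so δu/u = 0.0269.
Q is then a monomial in u, s, r:
δQ/Q = √((δu/u)² + (1·δs/s)² + (3·δr/r)²) = √(0.000724 + 0.00574 + 0.0354) = 0.205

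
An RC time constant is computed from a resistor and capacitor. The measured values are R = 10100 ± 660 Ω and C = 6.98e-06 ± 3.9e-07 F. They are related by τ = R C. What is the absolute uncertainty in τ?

Since τ is a product/quotient, work with relative uncertainties:
  (1·δR/R)² = (1×0.0653)² = 0.00427;  (1·δC/C)² = (1×0.0559)² = 0.00312
δτ/τ = √(0.00739) = 0.0860
τ = 0.0705 s, so δτ = 0.0860 × 0.0705 = 0.00606 s.

0.00606 s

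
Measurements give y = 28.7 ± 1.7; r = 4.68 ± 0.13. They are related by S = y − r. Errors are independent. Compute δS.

S is a linear combination, so absolute uncertainties add in quadrature:
  (δy)² = 2.89;  (δr)² = 0.0169
δS = √(2.91) = 1.70

1.70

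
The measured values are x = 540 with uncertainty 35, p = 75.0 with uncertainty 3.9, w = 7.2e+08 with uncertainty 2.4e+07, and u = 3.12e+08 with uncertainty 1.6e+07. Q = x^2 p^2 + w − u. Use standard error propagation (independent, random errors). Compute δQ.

2.74e+08

Let h = x^2·p^2 = 1.64e+09. δh/h = √((2·δx/x)² + (2·δp/p)²) = √(0.0168 + 0.0108) = 0.166, so δh = 2.73e+08.
Q = h + w − u: δQ = √(δh² + δw² + δu²) = √(7.43e+16 + 5.76e+14 + 2.56e+14) = 2.74e+08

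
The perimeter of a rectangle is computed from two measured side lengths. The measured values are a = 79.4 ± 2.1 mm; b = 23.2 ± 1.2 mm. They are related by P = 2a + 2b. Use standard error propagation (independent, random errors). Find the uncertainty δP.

Absolute uncertainties add in quadrature for a linear combination:
  (2·δa)² = 17.6;  (2·δb)² = 5.76
δP = √(23.4) = 4.84 mm

4.84 mm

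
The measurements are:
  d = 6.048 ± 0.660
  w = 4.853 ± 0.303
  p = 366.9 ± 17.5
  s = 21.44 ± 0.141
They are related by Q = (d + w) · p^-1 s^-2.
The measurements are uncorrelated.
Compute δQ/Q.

Let u = d + w = 10.90. δu = √(δd² + δw²) = √(0.436 + 0.0918) = 0.726, so δu/u = 0.0666.
Q is then a monomial in u, p, s:
δQ/Q = √((δu/u)² + (-1·δp/p)² + (-2·δs/s)²) = √(0.00444 + 0.00227 + 0.000173) = 0.0830

0.0830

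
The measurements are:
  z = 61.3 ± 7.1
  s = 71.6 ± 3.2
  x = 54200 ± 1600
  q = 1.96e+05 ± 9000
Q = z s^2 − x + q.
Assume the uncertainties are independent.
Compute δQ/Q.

0.103

Let p = z·s^2 = 3.14e+05. δp/p = √((1·δz/z)² + (2·δs/s)²) = √(0.0134 + 0.00799) = 0.146, so δp = 46000.
Q = p − x + q: δQ = √(δp² + δx² + δq²) = √(2.11e+09 + 2.56e+06 + 8.1e+07) = 46900
Q = 4.56e+05, so δQ/Q = 46900/4.56e+05 = 0.103.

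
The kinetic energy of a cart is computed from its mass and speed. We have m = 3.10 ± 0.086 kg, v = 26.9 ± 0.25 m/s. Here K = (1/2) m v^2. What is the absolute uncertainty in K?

37.5 J

K is a product of powers, so relative uncertainties combine in quadrature:
  (1·δm/m)² = (1×0.0277)² = 0.000770;  (2·δv/v)² = (2×0.00929)² = 0.000345
δK/K = √(0.00112) = 0.0334
K = 1120 J, so δK = 0.0334 × 1120 = 37.5 J.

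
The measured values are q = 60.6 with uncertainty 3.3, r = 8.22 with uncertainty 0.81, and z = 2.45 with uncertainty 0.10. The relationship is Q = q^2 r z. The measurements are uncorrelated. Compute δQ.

11300

Products/powers → add relative errors in quadrature, weighted by exponent:
  (2·δq/q)² = (2×0.0545)² = 0.0119;  (1·δr/r)² = (1×0.0985)² = 0.00971;  (1·δz/z)² = (1×0.0408)² = 0.00167
δQ/Q = √(0.0232) = 0.152
Q = 74000, so δQ = 0.152 × 74000 = 11300.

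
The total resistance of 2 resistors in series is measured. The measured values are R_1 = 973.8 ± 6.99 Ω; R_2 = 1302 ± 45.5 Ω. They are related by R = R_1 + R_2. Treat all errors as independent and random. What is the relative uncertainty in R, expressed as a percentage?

Absolute uncertainties add in quadrature for a linear combination:
  (δR_1)² = 48.9;  (δR_2)² = 2070
δR = √(2120) = 46.0 Ω
R = 2276 Ω, so δR/R = 46.0/2276 = 0.0202.

2.02%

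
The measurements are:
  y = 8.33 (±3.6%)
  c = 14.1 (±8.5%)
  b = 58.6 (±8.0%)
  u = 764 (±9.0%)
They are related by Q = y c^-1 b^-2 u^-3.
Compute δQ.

1.26e-13

Q is a product of powers, so relative uncertainties combine in quadrature:
  (1·δy/y)² = (1×0.0360)² = 0.00130;  (-1·δc/c)² = (-1×0.0850)² = 0.00723;  (-2·δb/b)² = (-2×0.0800)² = 0.0256;  (-3·δu/u)² = (-3×0.0900)² = 0.0729
δQ/Q = √(0.107) = 0.327
Q = 3.86e-13, so δQ = 0.327 × 3.86e-13 = 1.26e-13.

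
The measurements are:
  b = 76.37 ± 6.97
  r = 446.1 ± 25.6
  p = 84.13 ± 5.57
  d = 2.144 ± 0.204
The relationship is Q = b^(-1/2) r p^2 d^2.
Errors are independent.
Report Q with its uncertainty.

(1.661 ± 0.404) × 10^6

Since Q is a product/quotient, work with relative uncertainties:
  (−½·δb/b)² = (-0.5×0.0913)² = 0.00208;  (1·δr/r)² = (1×0.0574)² = 0.00329;  (2·δp/p)² = (2×0.0662)² = 0.0175;  (2·δd/d)² = (2×0.0951)² = 0.0362
δQ/Q = √(0.0591) = 0.243
Q = 1.661e+06, so δQ = 0.243 × 1.661e+06 = 4.04e+05.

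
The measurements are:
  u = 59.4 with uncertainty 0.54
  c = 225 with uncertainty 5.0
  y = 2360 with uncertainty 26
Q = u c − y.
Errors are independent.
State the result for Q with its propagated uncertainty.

Let p = u·c = 13400. δp/p = √((1·δu/u)² + (1·δc/c)²) = √(8.26e-05 + 0.000494) = 0.0240, so δp = 321.
Q = p − y: δQ = √(δp² + δy²) = √(1.03e+05 + 676) = 322
Q = 11000.

11000 ± 322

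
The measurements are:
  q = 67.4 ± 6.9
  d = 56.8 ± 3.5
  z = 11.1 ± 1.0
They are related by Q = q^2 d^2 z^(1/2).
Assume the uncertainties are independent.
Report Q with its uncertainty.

(4.88 ± 1.19) × 10^7

Since Q is a product/quotient, work with relative uncertainties:
  (2·δq/q)² = (2×0.102)² = 0.0419;  (2·δd/d)² = (2×0.0616)² = 0.0152;  (½·δz/z)² = (0.5×0.0901)² = 0.00203
δQ/Q = √(0.0591) = 0.243
Q = 4.88e+07, so δQ = 0.243 × 4.88e+07 = 1.19e+07.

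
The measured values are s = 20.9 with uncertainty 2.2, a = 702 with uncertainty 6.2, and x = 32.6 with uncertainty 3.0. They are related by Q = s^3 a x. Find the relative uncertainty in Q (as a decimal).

0.329

Products/powers → add relative errors in quadrature, weighted by exponent:
  (3·δs/s)² = (3×0.105)² = 0.0997;  (1·δa/a)² = (1×0.00883)² = 7.8e-05;  (1·δx/x)² = (1×0.0920)² = 0.00847
δQ/Q = √(0.108) = 0.329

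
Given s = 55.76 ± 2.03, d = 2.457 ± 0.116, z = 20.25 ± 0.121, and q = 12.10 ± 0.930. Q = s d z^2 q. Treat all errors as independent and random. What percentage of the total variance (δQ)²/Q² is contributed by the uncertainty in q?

(δQ/Q)² = (1·δs/s)² + (1·δd/d)² + (2·δz/z)² + (1·δq/q)²
  s term: (1×0.0364)² = 0.00133
  d term: (1×0.0472)² = 0.00223
  z term: (2×0.00598)² = 0.000143
  q term: (1×0.0769)² = 0.00591
Total = 0.00960. Share from q = 0.00591/0.00960 = 0.615.

61.5%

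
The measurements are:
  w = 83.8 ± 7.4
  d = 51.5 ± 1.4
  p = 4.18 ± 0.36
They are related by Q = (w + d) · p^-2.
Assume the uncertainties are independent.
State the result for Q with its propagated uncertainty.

7.74 ± 1.40

Let u = w + d = 135. δu = √(δw² + δd²) = √(54.8 + 1.96) = 7.53, so δu/u = 0.0557.
Q is then a monomial in u, p:
δQ/Q = √((δu/u)² + (-2·δp/p)²) = √(0.00310 + 0.0297) = 0.181
Q = 7.74, so δQ = 0.181 × 7.74 = 1.40.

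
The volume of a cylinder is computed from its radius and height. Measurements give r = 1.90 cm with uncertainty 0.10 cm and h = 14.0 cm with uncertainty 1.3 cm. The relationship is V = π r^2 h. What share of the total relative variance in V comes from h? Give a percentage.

43.8%

(δV/V)² = (2·δr/r)² + (1·δh/h)²
  r term: (2×0.0526)² = 0.0111
  h term: (1×0.0929)² = 0.00862
Total = 0.0197. Share from h = 0.00862/0.0197 = 0.438.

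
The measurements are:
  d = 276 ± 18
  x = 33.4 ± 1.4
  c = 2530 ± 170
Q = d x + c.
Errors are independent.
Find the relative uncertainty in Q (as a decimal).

Let p = d·x = 9220. δp/p = √((1·δd/d)² + (1·δx/x)²) = √(0.00425 + 0.00176) = 0.0775, so δp = 715.
Q = p + c: δQ = √(δp² + δc²) = √(5.11e+05 + 28900) = 735
Q = 11700, so δQ/Q = 735/11700 = 0.0625.

0.0625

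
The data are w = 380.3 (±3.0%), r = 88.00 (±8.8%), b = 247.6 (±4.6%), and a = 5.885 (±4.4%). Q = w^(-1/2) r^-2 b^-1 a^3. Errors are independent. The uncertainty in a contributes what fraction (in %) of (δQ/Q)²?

(δQ/Q)² = (−½·δw/w)² + (-2·δr/r)² + (-1·δb/b)² + (3·δa/a)²
  w term: (-0.5×0.0300)² = 0.000225
  r term: (-2×0.0880)² = 0.0310
  b term: (-1×0.0460)² = 0.00212
  a term: (3×0.0440)² = 0.0174
Total = 0.0507. Share from a = 0.0174/0.0507 = 0.343.

34.3%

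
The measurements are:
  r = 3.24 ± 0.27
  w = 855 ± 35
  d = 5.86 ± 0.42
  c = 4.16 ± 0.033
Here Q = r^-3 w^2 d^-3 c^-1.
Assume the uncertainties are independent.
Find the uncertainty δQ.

Since Q is a product/quotient, work with relative uncertainties:
  (-3·δr/r)² = (-3×0.0833)² = 0.0625;  (2·δw/w)² = (2×0.0409)² = 0.00670;  (-3·δd/d)² = (-3×0.0717)² = 0.0462;  (-1·δc/c)² = (-1×0.00793)² = 6.29e-05
δQ/Q = √(0.115) = 0.340
Q = 25.7, so δQ = 0.340 × 25.7 = 8.73.

8.73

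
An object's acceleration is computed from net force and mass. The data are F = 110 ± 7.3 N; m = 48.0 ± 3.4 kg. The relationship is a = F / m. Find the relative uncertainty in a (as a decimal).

0.0971

Each factor contributes (exponent × relative error)² to (δa/a)²:
  (1·δF/F)² = (1×0.0664)² = 0.00440;  (-1·δm/m)² = (-1×0.0708)² = 0.00502
δa/a = √(0.00942) = 0.0971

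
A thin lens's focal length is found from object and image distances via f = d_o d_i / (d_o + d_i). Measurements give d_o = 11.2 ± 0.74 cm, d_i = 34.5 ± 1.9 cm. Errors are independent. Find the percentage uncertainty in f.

∂f/∂d_o = (d_i/(d_o+d_i))² = 0.570;  ∂f/∂d_i = (d_o/(d_o+d_i))² = 0.0601
δf = √((∂f/∂d_o · δd_o)² + (∂f/∂d_i · δd_i)²) = √(0.178 + 0.0130) = 0.437 cm
f = 8.46 cm, so δf/f = 0.437/8.46 = 0.0517.

5.17%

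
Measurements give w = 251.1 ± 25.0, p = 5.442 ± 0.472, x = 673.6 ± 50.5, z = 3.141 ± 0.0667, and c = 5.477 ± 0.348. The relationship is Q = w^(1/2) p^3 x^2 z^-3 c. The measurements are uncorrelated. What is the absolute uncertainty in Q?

Each factor contributes (exponent × relative error)² to (δQ/Q)²:
  (½·δw/w)² = (0.5×0.0996)² = 0.00248;  (3·δp/p)² = (3×0.0867)² = 0.0677;  (2·δx/x)² = (2×0.0750)² = 0.0225;  (-3·δz/z)² = (-3×0.0212)² = 0.00406;  (1·δc/c)² = (1×0.0635)² = 0.00404
δQ/Q = √(0.101) = 0.317
Q = 2.048e+08, so δQ = 0.317 × 2.048e+08 = 6.5e+07.

6.5e+07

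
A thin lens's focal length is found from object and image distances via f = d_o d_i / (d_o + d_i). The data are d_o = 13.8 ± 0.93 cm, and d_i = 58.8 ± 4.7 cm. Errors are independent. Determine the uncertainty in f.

0.633 cm

∂f/∂d_o = (d_i/(d_o+d_i))² = 0.656;  ∂f/∂d_i = (d_o/(d_o+d_i))² = 0.0361
δf = √((∂f/∂d_o · δd_o)² + (∂f/∂d_i · δd_i)²) = √(0.372 + 0.0288) = 0.633 cm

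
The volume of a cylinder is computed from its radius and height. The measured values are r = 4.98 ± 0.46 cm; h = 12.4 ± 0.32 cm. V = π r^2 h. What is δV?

V is a product of powers, so relative uncertainties combine in quadrature:
  (2·δr/r)² = (2×0.0924)² = 0.0341;  (1·δh/h)² = (1×0.0258)² = 0.000666
δV/V = √(0.0348) = 0.187
V = 966 cm^3, so δV = 0.187 × 966 = 180 cm^3.

180 cm^3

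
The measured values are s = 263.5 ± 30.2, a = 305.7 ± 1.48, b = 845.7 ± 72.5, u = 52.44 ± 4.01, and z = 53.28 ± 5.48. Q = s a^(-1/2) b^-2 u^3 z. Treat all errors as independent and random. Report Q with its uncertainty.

161.9 ± 52.6

Each factor contributes (exponent × relative error)² to (δQ/Q)²:
  (1·δs/s)² = (1×0.115)² = 0.0131;  (−½·δa/a)² = (-0.5×0.00484)² = 5.86e-06;  (-2·δb/b)² = (-2×0.0857)² = 0.0294;  (3·δu/u)² = (3×0.0765)² = 0.0526;  (1·δz/z)² = (1×0.103)² = 0.0106
δQ/Q = √(0.106) = 0.325
Q = 161.9, so δQ = 0.325 × 161.9 = 52.6.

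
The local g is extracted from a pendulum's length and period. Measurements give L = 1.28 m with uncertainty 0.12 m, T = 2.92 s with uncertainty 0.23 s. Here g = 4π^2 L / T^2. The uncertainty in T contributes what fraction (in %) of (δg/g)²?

(δg/g)² = (1·δL/L)² + (-2·δT/T)²
  L term: (1×0.0938)² = 0.00879
  T term: (-2×0.0788)² = 0.0248
Total = 0.0336. Share from T = 0.0248/0.0336 = 0.738.

73.8%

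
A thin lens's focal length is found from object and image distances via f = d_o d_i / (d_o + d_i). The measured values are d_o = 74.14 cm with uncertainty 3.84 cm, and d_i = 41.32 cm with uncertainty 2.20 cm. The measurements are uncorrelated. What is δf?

1.03 cm

∂f/∂d_o = (d_i/(d_o+d_i))² = 0.128;  ∂f/∂d_i = (d_o/(d_o+d_i))² = 0.412
δf = √((∂f/∂d_o · δd_o)² + (∂f/∂d_i · δd_i)²) = √(0.242 + 0.823) = 1.03 cm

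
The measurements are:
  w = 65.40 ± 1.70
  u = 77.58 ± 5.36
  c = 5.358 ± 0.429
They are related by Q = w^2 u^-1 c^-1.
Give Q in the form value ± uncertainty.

10.29 ± 1.21

Relative error in a monomial: (δQ/Q)² = Σ (nᵢ · δxᵢ/xᵢ)².
  (2·δw/w)² = (2×0.0260)² = 0.00270;  (-1·δu/u)² = (-1×0.0691)² = 0.00477;  (-1·δc/c)² = (-1×0.0801)² = 0.00641
δQ/Q = √(0.0139) = 0.118
Q = 10.29, so δQ = 0.118 × 10.29 = 1.21.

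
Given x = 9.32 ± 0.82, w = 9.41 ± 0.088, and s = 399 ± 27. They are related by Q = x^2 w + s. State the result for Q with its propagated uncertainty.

1220 ± 147

Let p = x^2·w = 817. δp/p = √((2·δx/x)² + (1·δw/w)²) = √(0.0310 + 8.75e-05) = 0.176, so δp = 144.
Q = p + s: δQ = √(δp² + δs²) = √(20700 + 729) = 147
Q = 1220.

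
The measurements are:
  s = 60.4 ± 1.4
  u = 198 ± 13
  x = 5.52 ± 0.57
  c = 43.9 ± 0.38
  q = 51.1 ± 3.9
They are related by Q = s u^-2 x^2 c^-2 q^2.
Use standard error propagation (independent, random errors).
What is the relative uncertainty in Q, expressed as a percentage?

Q is a product of powers, so relative uncertainties combine in quadrature:
  (1·δs/s)² = (1×0.0232)² = 0.000537;  (-2·δu/u)² = (-2×0.0657)² = 0.0172;  (2·δx/x)² = (2×0.103)² = 0.0427;  (-2·δc/c)² = (-2×0.00866)² = 0.000300;  (2·δq/q)² = (2×0.0763)² = 0.0233
δQ/Q = √(0.0840) = 0.290

29.0%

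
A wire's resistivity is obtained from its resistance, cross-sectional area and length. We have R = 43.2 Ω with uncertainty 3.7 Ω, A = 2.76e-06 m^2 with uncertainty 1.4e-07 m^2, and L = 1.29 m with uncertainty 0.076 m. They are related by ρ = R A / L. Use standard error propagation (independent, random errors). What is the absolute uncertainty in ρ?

Products/powers → add relative errors in quadrature, weighted by exponent:
  (1·δR/R)² = (1×0.0856)² = 0.00734;  (1·δA/A)² = (1×0.0507)² = 0.00257;  (-1·δL/L)² = (-1×0.0589)² = 0.00347
δρ/ρ = √(0.0134) = 0.116
ρ = 9.24e-05 Ω·m, so δρ = 0.116 × 9.24e-05 = 1.07e-05 Ω·m.

1.07e-05 Ω·m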